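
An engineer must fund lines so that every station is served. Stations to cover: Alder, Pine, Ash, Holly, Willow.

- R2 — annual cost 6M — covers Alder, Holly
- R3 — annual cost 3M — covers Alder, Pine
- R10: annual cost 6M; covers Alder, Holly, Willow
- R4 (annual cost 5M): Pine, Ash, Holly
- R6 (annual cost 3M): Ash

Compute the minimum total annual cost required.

11

This is a weighted set-cover instance.
The greedy cost-per-new-station heuristic would pick R3, R4, and R10 for 14, but a cheaper cover exists.
Choose R10 and R4: together they cover Alder, Pine, Ash, Holly, Willow — every station.
Total annual cost: 6 + 5 = 11.
No cover costs less than 11.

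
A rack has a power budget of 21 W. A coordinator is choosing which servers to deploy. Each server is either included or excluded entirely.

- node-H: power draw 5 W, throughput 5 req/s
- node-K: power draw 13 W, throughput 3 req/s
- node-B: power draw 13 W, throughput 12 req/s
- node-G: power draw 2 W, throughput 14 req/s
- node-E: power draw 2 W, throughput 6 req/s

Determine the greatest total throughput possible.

32

Allowing fractional choices, the relaxed optimum would be about 36.1, but servers are indivisible.
node-B + node-G: power draw 13 + 2 = 15 ≤ 21, throughput 12 + 14 = 26.
node-H + node-B + node-G: power draw 5 + 13 + 2 = 20 ≤ 21, throughput 5 + 12 + 14 = 31.
node-B + node-G + node-E: power draw 13 + 2 + 2 = 17 ≤ 21, throughput 12 + 14 + 6 = 32.
Best is node-B, node-G, and node-E with total throughput 32.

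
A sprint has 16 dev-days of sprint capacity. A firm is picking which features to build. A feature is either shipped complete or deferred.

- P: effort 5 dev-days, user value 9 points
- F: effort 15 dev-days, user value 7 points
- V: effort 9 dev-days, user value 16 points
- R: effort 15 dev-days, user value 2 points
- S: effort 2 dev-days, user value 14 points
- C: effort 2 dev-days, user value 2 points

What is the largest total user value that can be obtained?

V + S + C: effort 9 + 2 + 2 = 13 ≤ 16, user value 16 + 14 + 2 = 32.
P + V + S: effort 5 + 9 + 2 = 16 ≤ 16, user value 9 + 16 + 14 = 39.
Best is P, V, and S with total user value 39.

39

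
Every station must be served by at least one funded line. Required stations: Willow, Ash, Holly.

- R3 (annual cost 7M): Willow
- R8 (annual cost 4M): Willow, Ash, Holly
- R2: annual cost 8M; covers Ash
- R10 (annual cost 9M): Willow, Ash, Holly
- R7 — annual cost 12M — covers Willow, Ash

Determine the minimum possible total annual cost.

4

R8 alone covers Willow, Ash, Holly — every station.
Total annual cost: 4.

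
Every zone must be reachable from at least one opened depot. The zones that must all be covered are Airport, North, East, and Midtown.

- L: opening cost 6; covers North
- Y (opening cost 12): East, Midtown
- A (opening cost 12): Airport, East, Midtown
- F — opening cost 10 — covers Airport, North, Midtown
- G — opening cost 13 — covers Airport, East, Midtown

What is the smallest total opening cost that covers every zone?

18

The greedy cost-per-new-zone heuristic would pick F and Y for 22, but a cheaper cover exists.
Choose L and A: together they cover Airport, North, East, Midtown — every zone.
Total opening cost: 6 + 12 = 18.
No cover costs less than 18.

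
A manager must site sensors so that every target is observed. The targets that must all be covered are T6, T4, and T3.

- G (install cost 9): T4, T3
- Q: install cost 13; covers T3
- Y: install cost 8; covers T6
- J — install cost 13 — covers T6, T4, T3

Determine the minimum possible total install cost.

This is an integer covering problem.
J alone covers T6, T4, T3 — every target.
Total install cost: 13.

13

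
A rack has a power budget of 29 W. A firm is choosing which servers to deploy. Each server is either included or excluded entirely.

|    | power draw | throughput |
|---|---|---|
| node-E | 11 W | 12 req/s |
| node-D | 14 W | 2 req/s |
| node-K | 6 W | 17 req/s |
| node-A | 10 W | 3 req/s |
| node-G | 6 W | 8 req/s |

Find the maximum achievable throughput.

node-E + node-K + node-A: power draw 11 + 6 + 10 = 27 ≤ 29, throughput 12 + 17 + 3 = 32.
node-E + node-K: power draw 11 + 6 = 17 ≤ 29, throughput 12 + 17 = 29.
node-E + node-K + node-G: power draw 11 + 6 + 6 = 23 ≤ 29, throughput 12 + 17 + 8 = 37.
Best is node-E, node-K, and node-G with total throughput 37.

37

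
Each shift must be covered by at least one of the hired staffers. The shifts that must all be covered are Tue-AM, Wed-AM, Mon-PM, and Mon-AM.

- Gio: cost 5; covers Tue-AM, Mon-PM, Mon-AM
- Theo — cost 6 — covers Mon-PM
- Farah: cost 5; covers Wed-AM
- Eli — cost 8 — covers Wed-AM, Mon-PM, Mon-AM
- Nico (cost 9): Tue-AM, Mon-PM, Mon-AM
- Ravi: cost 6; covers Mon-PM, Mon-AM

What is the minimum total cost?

10

Choose Gio and Farah: together they cover Tue-AM, Wed-AM, Mon-PM, Mon-AM — every shift.
Total cost: 5 + 5 = 10.
No cover costs less than 10.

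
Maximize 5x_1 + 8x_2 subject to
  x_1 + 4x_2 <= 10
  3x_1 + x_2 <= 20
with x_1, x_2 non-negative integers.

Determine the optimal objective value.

38

(x_1,x_2)=(6,1): 1·6+4·1=10≤10, 3·6+1·1=19≤20, objective 38.
(x_1,x_2)=(5,1): 1·5+4·1=9≤10, 3·5+1·1=16≤20, objective 33.
The best lattice point is (6,1), giving 38.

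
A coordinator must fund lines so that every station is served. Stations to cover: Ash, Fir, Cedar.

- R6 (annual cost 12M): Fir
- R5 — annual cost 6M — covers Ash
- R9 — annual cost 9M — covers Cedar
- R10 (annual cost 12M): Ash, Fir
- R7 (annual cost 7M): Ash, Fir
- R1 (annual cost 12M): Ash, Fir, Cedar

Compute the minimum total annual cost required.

This is a weighted set-cover instance.
The greedy cost-per-new-station heuristic would pick R7 and R9 for 16, but a cheaper cover exists.
R1 alone covers Ash, Fir, Cedar — every station.
Total annual cost: 12.
No cover costs less than 12.

12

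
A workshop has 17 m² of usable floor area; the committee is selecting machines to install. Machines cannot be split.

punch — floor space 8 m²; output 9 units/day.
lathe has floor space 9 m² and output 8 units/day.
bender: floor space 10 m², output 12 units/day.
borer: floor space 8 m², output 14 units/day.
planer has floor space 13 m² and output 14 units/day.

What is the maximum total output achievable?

23

Allowing fractional choices, the relaxed optimum would be about 24.8, but machines are indivisible.
lathe + borer: floor space 9 + 8 = 17 ≤ 17, output 8 + 14 = 22.
punch + lathe: floor space 8 + 9 = 17 ≤ 17, output 9 + 8 = 17.
punch + borer: floor space 8 + 8 = 16 ≤ 17, output 9 + 14 = 23.
Best is punch and borer with total output 23.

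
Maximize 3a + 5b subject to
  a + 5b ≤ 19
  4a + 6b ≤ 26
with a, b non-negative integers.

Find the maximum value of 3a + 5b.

21

Relaxing integrality, the LP optimum is 21.29 at (a,b) = (1.14, 3.57), which is not an integer point.
(a,b)=(2,3): 1·2+5·3=17≤19, 4·2+6·3=26≤26, objective 21.
(a,b)=(3,2): 1·3+5·2=13≤19, 4·3+6·2=24≤26, objective 19.
(a,b)=(1,3): 1·1+5·3=16≤19, 4·1+6·3=22≤26, objective 18.
Maximum is 21 at (a,b)=(2,3).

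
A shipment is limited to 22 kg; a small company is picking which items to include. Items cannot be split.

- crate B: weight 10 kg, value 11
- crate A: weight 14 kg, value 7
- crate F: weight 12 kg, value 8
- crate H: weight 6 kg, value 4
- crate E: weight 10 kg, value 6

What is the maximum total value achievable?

Take crate B and crate F: weight 10 + 12 = 22 ≤ 22, value 11 + 8 = 19.
No other feasible combination does better.

19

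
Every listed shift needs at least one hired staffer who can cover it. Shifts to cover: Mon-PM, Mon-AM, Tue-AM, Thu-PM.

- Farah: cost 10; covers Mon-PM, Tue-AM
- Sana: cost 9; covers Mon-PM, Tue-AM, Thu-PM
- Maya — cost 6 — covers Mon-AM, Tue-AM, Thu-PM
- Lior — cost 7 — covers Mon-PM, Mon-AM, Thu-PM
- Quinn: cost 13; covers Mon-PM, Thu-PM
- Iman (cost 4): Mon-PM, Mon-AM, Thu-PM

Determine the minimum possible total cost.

This is a weighted set-cover instance.
Choose Maya and Iman: together they cover Mon-PM, Mon-AM, Tue-AM, Thu-PM — every shift.
Total cost: 6 + 4 = 10.
No cover costs less than 10.

10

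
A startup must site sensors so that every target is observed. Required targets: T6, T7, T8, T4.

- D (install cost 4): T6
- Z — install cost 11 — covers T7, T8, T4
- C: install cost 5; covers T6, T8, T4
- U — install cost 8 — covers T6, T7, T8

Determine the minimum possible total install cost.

Choose C and U: together they cover T6, T7, T8, T4 — every target.
Total install cost: 5 + 8 = 13.
No cover costs less than 13.

13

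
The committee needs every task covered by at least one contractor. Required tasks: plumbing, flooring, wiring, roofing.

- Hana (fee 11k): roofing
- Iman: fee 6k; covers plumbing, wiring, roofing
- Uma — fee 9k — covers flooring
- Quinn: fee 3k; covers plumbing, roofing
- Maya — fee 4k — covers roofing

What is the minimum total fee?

15

Choose Iman and Uma: together they cover plumbing, flooring, wiring, roofing — every task.
Total fee: 6 + 9 = 15.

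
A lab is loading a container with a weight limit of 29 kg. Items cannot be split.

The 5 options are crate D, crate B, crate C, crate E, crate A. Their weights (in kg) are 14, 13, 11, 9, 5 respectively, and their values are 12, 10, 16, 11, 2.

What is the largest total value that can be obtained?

Allowing fractional choices, the relaxed optimum would be about 34.7, but items are indivisible.
crate B + crate C + crate A: weight 13 + 11 + 5 = 29 ≤ 29, value 10 + 16 + 2 = 28.
crate C + crate E + crate A: weight 11 + 9 + 5 = 25 ≤ 29, value 16 + 11 + 2 = 29.
crate D + crate C: weight 14 + 11 = 25 ≤ 29, value 12 + 16 = 28.
Best is crate C, crate E, and crate A with total value 29.

29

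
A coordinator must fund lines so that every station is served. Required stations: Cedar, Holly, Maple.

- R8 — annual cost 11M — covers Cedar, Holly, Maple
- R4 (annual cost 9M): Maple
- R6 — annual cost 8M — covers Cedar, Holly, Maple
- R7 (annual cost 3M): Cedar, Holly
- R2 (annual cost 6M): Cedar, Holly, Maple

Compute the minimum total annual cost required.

6

This is a weighted set-cover instance.
R2 alone covers Cedar, Holly, Maple — every station.
Total annual cost: 6.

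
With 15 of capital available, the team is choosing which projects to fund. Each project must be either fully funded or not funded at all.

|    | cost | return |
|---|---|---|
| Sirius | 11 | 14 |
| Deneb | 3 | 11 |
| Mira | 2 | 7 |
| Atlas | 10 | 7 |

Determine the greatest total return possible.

Allowing fractional choices, the relaxed optimum would be about 30.7, but projects are indivisible.
Sirius + Mira: cost 11 + 2 = 13 ≤ 15, return 14 + 7 = 21.
Sirius + Deneb: cost 11 + 3 = 14 ≤ 15, return 14 + 11 = 25.
Deneb + Mira + Atlas: cost 3 + 2 + 10 = 15 ≤ 15, return 11 + 7 + 7 = 25.
The maximum return is 25; one optimal choice is Sirius and Deneb.

25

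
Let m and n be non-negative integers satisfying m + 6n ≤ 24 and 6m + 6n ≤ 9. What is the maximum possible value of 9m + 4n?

The continuous relaxation peaks at (1.5, 0) with value 13.50; rounding to a feasible lattice point costs some objective.
(m,n)=(1,0): 1·1+6·0=1≤24, 6·1+6·0=6≤9, objective 9.
(m,n)=(0,1): 1·0+6·1=6≤24, 6·0+6·1=6≤9, objective 4.
The best lattice point is (1,0), giving 9.

9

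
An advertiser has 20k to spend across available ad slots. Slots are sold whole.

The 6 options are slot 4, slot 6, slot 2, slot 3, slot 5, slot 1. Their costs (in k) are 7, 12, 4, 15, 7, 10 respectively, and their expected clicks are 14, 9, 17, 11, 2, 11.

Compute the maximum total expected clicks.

33

Take slot 4, slot 2, and slot 5: cost 7 + 4 + 7 = 18 ≤ 20, expected clicks 14 + 17 + 2 = 33.
No other feasible combination does better.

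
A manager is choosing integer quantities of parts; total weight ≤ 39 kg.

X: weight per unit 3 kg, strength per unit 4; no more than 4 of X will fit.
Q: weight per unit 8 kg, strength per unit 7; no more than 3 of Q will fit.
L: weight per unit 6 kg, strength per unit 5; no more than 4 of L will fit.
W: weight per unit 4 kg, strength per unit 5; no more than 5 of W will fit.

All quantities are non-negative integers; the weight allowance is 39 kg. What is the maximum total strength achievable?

46

This is a bounded integer knapsack.
X has the best ratio (4/3); taking only X gives at most 4×4 = 16 (stopped by the supply cap of 4).
Mixing does better — 4×X, 1×L, and 5×W: weight 38 ≤ 39, strength 4·4 + 1·5 + 5·5 = 46.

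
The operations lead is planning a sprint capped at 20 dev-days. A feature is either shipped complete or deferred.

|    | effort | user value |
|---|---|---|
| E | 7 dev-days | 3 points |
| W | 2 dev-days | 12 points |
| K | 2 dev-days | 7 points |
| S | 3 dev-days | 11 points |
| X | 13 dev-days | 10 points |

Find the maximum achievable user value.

W + S + X: effort 2 + 3 + 13 = 18 ≤ 20, user value 12 + 11 + 10 = 33.
E + W + K + S: effort 7 + 2 + 2 + 3 = 14 ≤ 20, user value 3 + 12 + 7 + 11 = 33.
W + K + S + X: effort 2 + 2 + 3 + 13 = 20 ≤ 20, user value 12 + 7 + 11 + 10 = 40.
Best is W, K, S, and X with total user value 40.

40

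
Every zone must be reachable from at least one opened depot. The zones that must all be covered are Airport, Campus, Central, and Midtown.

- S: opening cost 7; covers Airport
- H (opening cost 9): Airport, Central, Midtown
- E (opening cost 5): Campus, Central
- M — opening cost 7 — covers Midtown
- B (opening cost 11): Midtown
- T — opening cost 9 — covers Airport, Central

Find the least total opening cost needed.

14

This is a weighted set-cover instance.
Choose H and E: together they cover Airport, Campus, Central, Midtown — every zone.
Total opening cost: 9 + 5 = 14.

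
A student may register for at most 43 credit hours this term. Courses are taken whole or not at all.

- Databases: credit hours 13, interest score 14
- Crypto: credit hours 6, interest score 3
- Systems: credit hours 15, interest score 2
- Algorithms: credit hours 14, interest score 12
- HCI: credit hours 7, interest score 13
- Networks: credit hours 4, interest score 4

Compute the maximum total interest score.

Allowing fractional choices, the relaxed optimum would be about 45.5, but courses are indivisible.
Databases + Algorithms + HCI + Networks: credit hours 13 + 14 + 7 + 4 = 38 ≤ 43, interest score 14 + 12 + 13 + 4 = 43.
Databases + Crypto + Algorithms + HCI: credit hours 13 + 6 + 14 + 7 = 40 ≤ 43, interest score 14 + 3 + 12 + 13 = 42.
Databases + Algorithms + HCI: credit hours 13 + 14 + 7 = 34 ≤ 43, interest score 14 + 12 + 13 = 39.
Best is Databases, Algorithms, HCI, and Networks with total interest score 43.

43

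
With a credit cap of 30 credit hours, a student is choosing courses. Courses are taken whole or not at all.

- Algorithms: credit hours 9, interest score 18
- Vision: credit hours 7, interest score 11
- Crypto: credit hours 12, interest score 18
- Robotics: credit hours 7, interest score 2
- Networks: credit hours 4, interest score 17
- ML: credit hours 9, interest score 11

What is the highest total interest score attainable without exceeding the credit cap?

Allowing fractional choices, the relaxed optimum would be about 61.0, but courses are indivisible.
Algorithms + Vision + Robotics + Networks: credit hours 9 + 7 + 7 + 4 = 27 ≤ 30, interest score 18 + 11 + 2 + 17 = 48.
Algorithms + Crypto + Networks: credit hours 9 + 12 + 4 = 25 ≤ 30, interest score 18 + 18 + 17 = 53.
Algorithms + Vision + Networks + ML: credit hours 9 + 7 + 4 + 9 = 29 ≤ 30, interest score 18 + 11 + 17 + 11 = 57.
Best is Algorithms, Vision, Networks, and ML with total interest score 57.

57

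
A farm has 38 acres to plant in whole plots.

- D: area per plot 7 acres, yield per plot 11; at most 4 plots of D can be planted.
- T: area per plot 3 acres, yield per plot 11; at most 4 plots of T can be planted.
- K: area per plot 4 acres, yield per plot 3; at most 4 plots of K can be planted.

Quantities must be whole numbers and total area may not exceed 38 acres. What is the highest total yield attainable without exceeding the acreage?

80

This is a bounded integer knapsack.
Take 3×D, 4×T, and 1×K: area 37 ≤ 38, yield 3·11 + 4·11 + 1·3 = 80.
T has the best ratio (11/3) and is taken to its limit of 4; remaining capacity is filled optimally with the others.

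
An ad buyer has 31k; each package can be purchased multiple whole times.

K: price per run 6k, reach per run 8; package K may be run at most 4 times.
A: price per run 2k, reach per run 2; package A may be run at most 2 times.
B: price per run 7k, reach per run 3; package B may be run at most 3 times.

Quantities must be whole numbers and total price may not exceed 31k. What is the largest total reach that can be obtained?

This is a bounded integer knapsack.
Take 4×K and 2×A: price 28 ≤ 31, reach 4·8 + 2·2 = 36.
K has the best ratio (8/6) and is taken to its limit of 4; remaining capacity is filled optimally with the others.

36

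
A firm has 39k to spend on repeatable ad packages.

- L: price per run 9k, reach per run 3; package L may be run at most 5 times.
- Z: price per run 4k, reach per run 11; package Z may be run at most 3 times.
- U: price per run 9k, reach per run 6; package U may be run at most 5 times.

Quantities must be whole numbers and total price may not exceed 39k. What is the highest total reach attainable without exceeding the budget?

This is a bounded integer knapsack.
Take 3×Z and 3×U: price 39 ≤ 39, reach 3·11 + 3·6 = 51.
Z has the best ratio (11/4) and is taken to its limit of 3; remaining capacity is filled optimally with the others.

51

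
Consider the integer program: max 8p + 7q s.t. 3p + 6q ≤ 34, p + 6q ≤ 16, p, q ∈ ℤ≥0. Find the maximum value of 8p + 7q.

88

(p,q)=(11,0): 3·11+6·0=33≤34, 1·11+6·0=11≤16, objective 88.
(p,q)=(10,0): 3·10+6·0=30≤34, 1·10+6·0=10≤16, objective 80.
Maximum is 88 at (p,q)=(11,0).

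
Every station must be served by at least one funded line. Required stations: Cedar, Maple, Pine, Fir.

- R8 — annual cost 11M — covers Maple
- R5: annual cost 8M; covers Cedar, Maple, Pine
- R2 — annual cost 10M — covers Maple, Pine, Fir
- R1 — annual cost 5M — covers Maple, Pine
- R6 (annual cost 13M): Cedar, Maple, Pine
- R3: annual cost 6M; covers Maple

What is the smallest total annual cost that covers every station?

18

Choose R5 and R2: together they cover Cedar, Maple, Pine, Fir — every station.
Total annual cost: 8 + 10 = 18.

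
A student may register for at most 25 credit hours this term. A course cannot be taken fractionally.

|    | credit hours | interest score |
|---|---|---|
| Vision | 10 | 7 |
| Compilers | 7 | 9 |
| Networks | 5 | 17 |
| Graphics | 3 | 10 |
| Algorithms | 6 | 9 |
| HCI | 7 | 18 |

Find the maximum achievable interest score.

54

Treat it as a binary knapsack problem.
Allowing fractional choices, the relaxed optimum would be about 59.1, but courses are indivisible.
Compilers + Networks + Graphics + HCI: credit hours 7 + 5 + 3 + 7 = 22 ≤ 25, interest score 9 + 17 + 10 + 18 = 54.
Networks + Graphics + Algorithms + HCI: credit hours 5 + 3 + 6 + 7 = 21 ≤ 25, interest score 17 + 10 + 9 + 18 = 54.
The maximum interest score is 54; one optimal choice is Networks, Graphics, Algorithms, and HCI.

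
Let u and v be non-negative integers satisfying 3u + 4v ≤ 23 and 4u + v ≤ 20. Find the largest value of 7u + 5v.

38

The continuous relaxation peaks at (4.38, 2.46) with value 43.00; rounding to a feasible lattice point costs some objective.
(u,v)=(4,2): 3·4+4·2=20≤23, 4·4+1·2=18≤20, objective 38.
(u,v)=(3,3): 3·3+4·3=21≤23, 4·3+1·3=15≤20, objective 36.
(u,v)=(4,1): 3·4+4·1=16≤23, 4·4+1·1=17≤20, objective 33.
Maximum is 38 at (u,v)=(4,2).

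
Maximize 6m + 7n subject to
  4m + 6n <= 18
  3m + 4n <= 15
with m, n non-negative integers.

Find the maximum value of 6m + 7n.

(m,n)=(3,1): 4·3+6·1=18≤18, 3·3+4·1=13≤15, objective 25.
(m,n)=(4,0): 4·4+6·0=16≤18, 3·4+4·0=12≤15, objective 24.
(m,n)=(2,1): 4·2+6·1=14≤18, 3·2+4·1=10≤15, objective 19.
(m,n)=(3,0): 4·3+6·0=12≤18, 3·3+4·0=9≤15, objective 18.
No feasible integer point exceeds 25.

25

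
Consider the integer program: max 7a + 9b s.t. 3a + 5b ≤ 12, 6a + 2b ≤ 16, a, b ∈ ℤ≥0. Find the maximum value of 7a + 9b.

The continuous relaxation peaks at (2.33, 1) with value 25.33; rounding to a feasible lattice point costs some objective.
(a,b)=(2,1) is feasible, giving 23.
(a,b)=(1,1) is feasible, giving 16.
(a,b)=(2,0) is feasible, giving 14.
Maximum is 23 at (a,b)=(2,1).

23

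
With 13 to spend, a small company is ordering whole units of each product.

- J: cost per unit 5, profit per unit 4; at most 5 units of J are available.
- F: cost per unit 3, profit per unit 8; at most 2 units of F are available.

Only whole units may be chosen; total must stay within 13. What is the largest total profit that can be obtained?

This is a bounded integer knapsack.
F has the best ratio (8/3); taking only F gives at most 2×8 = 16 (stopped by the supply cap of 2).
Mixing does better — 1×J and 2×F: cost 11 ≤ 13, profit 1·4 + 2·8 = 20.

20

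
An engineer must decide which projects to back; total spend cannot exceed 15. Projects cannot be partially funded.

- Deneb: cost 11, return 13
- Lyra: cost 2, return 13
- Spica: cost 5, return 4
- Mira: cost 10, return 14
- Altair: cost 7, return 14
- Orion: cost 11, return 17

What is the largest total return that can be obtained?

31

Treat it as a binary knapsack problem.
Allowing fractional choices, the relaxed optimum would be about 36.3, but projects are indivisible.
Lyra + Orion: cost 2 + 11 = 13 ≤ 15, return 13 + 17 = 30.
Lyra + Spica + Altair: cost 2 + 5 + 7 = 14 ≤ 15, return 13 + 4 + 14 = 31.
Best is Lyra, Spica, and Altair with total return 31.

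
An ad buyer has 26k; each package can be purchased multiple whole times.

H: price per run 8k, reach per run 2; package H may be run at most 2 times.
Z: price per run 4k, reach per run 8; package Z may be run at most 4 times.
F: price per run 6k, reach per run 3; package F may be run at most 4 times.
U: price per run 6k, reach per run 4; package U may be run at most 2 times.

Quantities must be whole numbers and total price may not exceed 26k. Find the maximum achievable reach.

Z has the best ratio (8/4); taking only Z gives at most 4×8 = 32 (stopped by the supply cap of 4).
Mixing does better — 4×Z and 1×U: price 22 ≤ 26, reach 4·8 + 1·4 = 36.

36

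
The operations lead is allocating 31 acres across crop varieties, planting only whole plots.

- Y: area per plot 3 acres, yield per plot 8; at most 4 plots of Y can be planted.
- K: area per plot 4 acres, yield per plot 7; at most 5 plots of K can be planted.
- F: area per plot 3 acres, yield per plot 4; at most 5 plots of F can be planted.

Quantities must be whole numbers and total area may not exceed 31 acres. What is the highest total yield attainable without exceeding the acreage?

4×Y, 3×K, and 2×F: area 30 ≤ 31, yield 4·8 + 3·7 + 2·4 = 61.
4×Y, 4×K, and 1×F: area 31 ≤ 31, yield 4·8 + 4·7 + 1·4 = 64.
Best is 64.

64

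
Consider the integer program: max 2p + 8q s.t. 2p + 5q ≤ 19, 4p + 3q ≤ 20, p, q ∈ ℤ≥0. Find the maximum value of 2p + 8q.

The continuous relaxation peaks at (0, 3.8) with value 30.40; rounding to a feasible lattice point costs some objective.
(p,q)=(2,3): 2·2+5·3=19≤19, 4·2+3·3=17≤20, objective 28.
(p,q)=(1,3): 2·1+5·3=17≤19, 4·1+3·3=13≤20, objective 26.
(p,q)=(0,3): 2·0+5·3=15≤19, 4·0+3·3=9≤20, objective 24.
The best lattice point is (2,3), giving 28.

28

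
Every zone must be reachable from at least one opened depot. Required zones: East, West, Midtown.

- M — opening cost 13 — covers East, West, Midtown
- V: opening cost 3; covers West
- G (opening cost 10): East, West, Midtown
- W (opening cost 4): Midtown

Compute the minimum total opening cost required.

G alone covers East, West, Midtown — every zone.
Total opening cost: 10.

10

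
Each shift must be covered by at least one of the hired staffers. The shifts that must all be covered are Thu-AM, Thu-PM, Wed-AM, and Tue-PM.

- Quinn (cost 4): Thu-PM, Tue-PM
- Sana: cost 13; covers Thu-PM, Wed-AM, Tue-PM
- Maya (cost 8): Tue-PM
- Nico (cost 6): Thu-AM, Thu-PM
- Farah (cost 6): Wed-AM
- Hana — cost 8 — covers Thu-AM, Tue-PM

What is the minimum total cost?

16

Choose Quinn, Nico, and Farah: together they cover Thu-AM, Thu-PM, Wed-AM, Tue-PM — every shift.
Total cost: 4 + 6 + 6 = 16.
No cover costs less than 16.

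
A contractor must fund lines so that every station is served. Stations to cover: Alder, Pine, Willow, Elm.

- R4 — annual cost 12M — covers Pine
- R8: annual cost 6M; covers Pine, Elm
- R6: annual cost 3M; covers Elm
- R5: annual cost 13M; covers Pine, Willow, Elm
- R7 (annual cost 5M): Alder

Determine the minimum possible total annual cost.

18

Choose R5 and R7: together they cover Alder, Pine, Willow, Elm — every station.
Total annual cost: 13 + 5 = 18.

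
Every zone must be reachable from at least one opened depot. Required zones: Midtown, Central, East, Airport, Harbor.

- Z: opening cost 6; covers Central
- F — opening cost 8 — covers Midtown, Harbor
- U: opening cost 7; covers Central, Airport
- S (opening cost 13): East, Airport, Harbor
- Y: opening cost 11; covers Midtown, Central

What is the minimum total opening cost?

24

The greedy cost-per-new-zone heuristic would pick U, F, and S for 28, but a cheaper cover exists.
Choose S and Y: together they cover Midtown, Central, East, Airport, Harbor — every zone.
Total opening cost: 13 + 11 = 24.
No cover costs less than 24.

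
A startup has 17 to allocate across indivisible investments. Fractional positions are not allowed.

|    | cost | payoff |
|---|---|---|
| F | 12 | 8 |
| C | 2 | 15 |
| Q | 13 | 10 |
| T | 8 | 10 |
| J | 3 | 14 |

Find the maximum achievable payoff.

Take C, T, and J: cost 2 + 8 + 3 = 13 ≤ 17, payoff 15 + 10 + 14 = 39.
No other feasible combination does better.

39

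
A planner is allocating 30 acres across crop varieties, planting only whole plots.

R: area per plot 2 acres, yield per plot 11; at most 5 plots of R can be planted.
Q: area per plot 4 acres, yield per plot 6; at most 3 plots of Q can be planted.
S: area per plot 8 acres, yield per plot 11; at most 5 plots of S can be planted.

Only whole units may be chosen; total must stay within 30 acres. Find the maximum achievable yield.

This is a bounded integer knapsack.
R has the best ratio (11/2); taking only R gives at most 5×11 = 55 (stopped by the supply cap of 5).
Mixing does better — 5×R, 3×Q, and 1×S: area 30 ≤ 30, yield 5·11 + 3·6 + 1·11 = 84.

84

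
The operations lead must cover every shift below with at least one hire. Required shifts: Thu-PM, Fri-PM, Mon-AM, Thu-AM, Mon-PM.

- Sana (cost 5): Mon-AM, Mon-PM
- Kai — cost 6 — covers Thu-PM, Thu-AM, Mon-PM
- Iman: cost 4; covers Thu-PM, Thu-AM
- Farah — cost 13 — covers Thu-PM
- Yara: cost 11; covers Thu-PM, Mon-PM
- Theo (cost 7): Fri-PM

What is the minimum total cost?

16

The greedy cost-per-new-shift heuristic would pick Kai, Sana, and Theo for 18, but a cheaper cover exists.
Choose Sana, Iman, and Theo: together they cover Thu-PM, Fri-PM, Mon-AM, Thu-AM, Mon-PM — every shift.
Total cost: 5 + 4 + 7 = 16.
No cover costs less than 16.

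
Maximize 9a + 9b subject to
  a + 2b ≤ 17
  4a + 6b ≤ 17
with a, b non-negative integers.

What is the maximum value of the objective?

36

Relaxing integrality, the LP optimum is 38.25 at (a,b) = (4.25, 0), which is not an integer point.
(a,b)=(4,0) is feasible, giving 36.
(a,b)=(3,0) is feasible, giving 27.
The best lattice point is (4,0), giving 36.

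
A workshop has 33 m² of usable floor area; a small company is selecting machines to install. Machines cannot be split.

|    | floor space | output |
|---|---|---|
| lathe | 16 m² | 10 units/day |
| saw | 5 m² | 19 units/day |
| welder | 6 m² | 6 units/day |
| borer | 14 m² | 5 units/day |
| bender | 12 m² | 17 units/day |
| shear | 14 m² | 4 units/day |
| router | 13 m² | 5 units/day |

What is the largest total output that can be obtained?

Take lathe, saw, and bender: floor space 16 + 5 + 12 = 33 ≤ 33, output 10 + 19 + 17 = 46.
No other feasible combination does better.

46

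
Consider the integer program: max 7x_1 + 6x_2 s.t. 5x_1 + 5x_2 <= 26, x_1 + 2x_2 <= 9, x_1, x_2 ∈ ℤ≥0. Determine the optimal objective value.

The continuous relaxation peaks at (5.2, 0) with value 36.40; rounding to a feasible lattice point costs some objective.
(x_1,x_2)=(5,0): 5·5+5·0=25≤26, 1·5+2·0=5≤9, objective 35.
(x_1,x_2)=(4,1): 5·4+5·1=25≤26, 1·4+2·1=6≤9, objective 34.
No feasible integer point exceeds 35.

35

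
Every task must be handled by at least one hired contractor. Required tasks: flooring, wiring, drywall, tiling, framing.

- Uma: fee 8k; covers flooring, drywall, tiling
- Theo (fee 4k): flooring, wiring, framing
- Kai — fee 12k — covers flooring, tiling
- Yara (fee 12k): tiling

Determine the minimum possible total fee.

Choose Uma and Theo: together they cover flooring, wiring, drywall, tiling, framing — every task.
Total fee: 8 + 4 = 12.
No cover costs less than 12.

12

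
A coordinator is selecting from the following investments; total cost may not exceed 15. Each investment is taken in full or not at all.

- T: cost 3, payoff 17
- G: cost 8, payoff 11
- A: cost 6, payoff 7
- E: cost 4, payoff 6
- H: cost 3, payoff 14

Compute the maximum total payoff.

T + E + H: cost 3 + 4 + 3 = 10 ≤ 15, payoff 17 + 6 + 14 = 37.
T + A + H: cost 3 + 6 + 3 = 12 ≤ 15, payoff 17 + 7 + 14 = 38.
T + G + H: cost 3 + 8 + 3 = 14 ≤ 15, payoff 17 + 11 + 14 = 42.
Best is T, G, and H with total payoff 42.

42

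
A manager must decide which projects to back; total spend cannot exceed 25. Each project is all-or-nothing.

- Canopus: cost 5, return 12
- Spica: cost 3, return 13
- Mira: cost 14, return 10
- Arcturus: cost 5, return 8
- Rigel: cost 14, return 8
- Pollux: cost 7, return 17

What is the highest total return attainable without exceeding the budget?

50

This is a 0-1 knapsack instance.
Canopus + Spica + Pollux: cost 5 + 3 + 7 = 15 ≤ 25, return 12 + 13 + 17 = 42.
Canopus + Spica + Arcturus + Pollux: cost 5 + 3 + 5 + 7 = 20 ≤ 25, return 12 + 13 + 8 + 17 = 50.
Best is Canopus, Spica, Arcturus, and Pollux with total return 50.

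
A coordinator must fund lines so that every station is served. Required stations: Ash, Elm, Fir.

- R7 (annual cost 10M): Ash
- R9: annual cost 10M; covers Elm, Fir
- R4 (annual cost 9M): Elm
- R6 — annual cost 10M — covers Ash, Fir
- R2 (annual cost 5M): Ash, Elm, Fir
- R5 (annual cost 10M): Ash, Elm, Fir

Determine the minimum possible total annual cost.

5

R2 alone covers Ash, Elm, Fir — every station.
Total annual cost: 5.
No cover costs less than 5.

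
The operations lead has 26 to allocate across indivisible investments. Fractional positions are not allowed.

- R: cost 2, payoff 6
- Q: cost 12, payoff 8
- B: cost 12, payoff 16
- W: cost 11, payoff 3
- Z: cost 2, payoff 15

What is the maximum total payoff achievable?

Allowing fractional choices, the relaxed optimum would be about 43.7, but investments are indivisible.
R + B + Z: cost 2 + 12 + 2 = 16 ≤ 26, payoff 6 + 16 + 15 = 37.
B + W + Z: cost 12 + 11 + 2 = 25 ≤ 26, payoff 16 + 3 + 15 = 34.
Q + B + Z: cost 12 + 12 + 2 = 26 ≤ 26, payoff 8 + 16 + 15 = 39.
Best is Q, B, and Z with total payoff 39.

39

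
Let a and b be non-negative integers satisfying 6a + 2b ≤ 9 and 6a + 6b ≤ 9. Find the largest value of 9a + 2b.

9

(a,b)=(1,0): 6·1+2·0=6≤9, 6·1+6·0=6≤9, objective 9.
(a,b)=(0,1): 6·0+2·1=2≤9, 6·0+6·1=6≤9, objective 2.
(a,b)=(0,0): 6·0+2·0=0≤9, 6·0+6·0=0≤9, objective 0.
Maximum is 9 at (a,b)=(1,0).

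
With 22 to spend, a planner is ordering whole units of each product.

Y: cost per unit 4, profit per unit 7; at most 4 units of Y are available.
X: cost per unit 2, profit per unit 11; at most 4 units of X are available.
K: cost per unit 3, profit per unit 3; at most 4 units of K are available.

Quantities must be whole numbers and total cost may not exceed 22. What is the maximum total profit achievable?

65

X has the best ratio (11/2); taking only X gives at most 4×11 = 44 (stopped by the supply cap of 4).
Mixing does better — 3×Y and 4×X: cost 20 ≤ 22, profit 3·7 + 4·11 = 65.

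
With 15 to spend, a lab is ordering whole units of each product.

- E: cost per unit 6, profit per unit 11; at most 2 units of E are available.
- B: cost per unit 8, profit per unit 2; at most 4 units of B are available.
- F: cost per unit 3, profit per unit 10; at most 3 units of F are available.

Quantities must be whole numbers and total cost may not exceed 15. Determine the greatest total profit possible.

41

F has the best ratio (10/3); taking only F gives at most 3×10 = 30 (stopped by the supply cap of 3).
Mixing does better — 1×E and 3×F: cost 15 ≤ 15, profit 1·11 + 3·10 = 41.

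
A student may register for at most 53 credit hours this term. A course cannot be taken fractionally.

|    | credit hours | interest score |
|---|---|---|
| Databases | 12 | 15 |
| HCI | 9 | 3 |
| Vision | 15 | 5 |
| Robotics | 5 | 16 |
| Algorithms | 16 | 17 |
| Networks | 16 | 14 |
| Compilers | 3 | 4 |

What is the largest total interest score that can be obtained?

66

This is a 0-1 knapsack instance.
Allowing fractional choices, the relaxed optimum would be about 66.3, but courses are indivisible.
Databases + Robotics + Algorithms + Networks: credit hours 12 + 5 + 16 + 16 = 49 ≤ 53, interest score 15 + 16 + 17 + 14 = 62.
Databases + Robotics + Algorithms + Networks + Compilers: credit hours 12 + 5 + 16 + 16 + 3 = 52 ≤ 53, interest score 15 + 16 + 17 + 14 + 4 = 66.
Databases + Vision + Robotics + Algorithms + Compilers: credit hours 12 + 15 + 5 + 16 + 3 = 51 ≤ 53, interest score 15 + 5 + 16 + 17 + 4 = 57.
Best is Databases, Robotics, Algorithms, Networks, and Compilers with total interest score 66.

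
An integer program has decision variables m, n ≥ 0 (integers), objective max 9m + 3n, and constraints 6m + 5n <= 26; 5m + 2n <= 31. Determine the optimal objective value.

36

(m,n)=(4,0): 6·4+5·0=24≤26, 5·4+2·0=20≤31, objective 36.
(m,n)=(3,1): 6·3+5·1=23≤26, 5·3+2·1=17≤31, objective 30.
(m,n)=(3,0): 6·3+5·0=18≤26, 5·3+2·0=15≤31, objective 27.
Maximum is 36 at (m,n)=(4,0).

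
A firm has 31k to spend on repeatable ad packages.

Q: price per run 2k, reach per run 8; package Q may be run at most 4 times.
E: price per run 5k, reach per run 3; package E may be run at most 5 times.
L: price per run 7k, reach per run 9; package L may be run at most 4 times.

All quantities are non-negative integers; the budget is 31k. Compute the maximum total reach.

Take 4×Q and 3×L: price 29 ≤ 31, reach 4·8 + 3·9 = 59.
Q has the best ratio (8/2) and is taken to its limit of 4; remaining capacity is filled optimally with the others.

59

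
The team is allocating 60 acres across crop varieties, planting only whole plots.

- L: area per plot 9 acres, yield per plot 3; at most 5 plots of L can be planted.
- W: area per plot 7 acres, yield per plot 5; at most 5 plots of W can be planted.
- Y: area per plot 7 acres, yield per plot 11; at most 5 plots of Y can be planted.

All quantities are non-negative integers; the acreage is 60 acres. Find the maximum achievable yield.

This is a bounded integer knapsack.
Y has the best ratio (11/7); taking only Y gives at most 5×11 = 55 (stopped by the supply cap of 5).
Mixing does better — 3×W and 5×Y: area 56 ≤ 60, yield 3·5 + 5·11 = 70.

70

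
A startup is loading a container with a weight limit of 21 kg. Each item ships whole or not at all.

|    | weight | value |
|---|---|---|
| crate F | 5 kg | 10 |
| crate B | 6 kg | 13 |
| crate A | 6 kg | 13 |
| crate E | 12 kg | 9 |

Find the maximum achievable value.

crate F + crate B + crate A: weight 5 + 6 + 6 = 17 ≤ 21, value 10 + 13 + 13 = 36.
crate F + crate B: weight 5 + 6 = 11 ≤ 21, value 10 + 13 = 23.
crate B + crate A: weight 6 + 6 = 12 ≤ 21, value 13 + 13 = 26.
Best is crate F, crate B, and crate A with total value 36.

36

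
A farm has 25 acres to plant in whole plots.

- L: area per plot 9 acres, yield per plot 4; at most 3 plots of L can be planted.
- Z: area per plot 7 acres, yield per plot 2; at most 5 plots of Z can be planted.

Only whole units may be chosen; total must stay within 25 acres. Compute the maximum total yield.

10

Take 2×L and 1×Z: area 25 ≤ 25, yield 2·4 + 1·2 = 10.
No other integer combination yields more.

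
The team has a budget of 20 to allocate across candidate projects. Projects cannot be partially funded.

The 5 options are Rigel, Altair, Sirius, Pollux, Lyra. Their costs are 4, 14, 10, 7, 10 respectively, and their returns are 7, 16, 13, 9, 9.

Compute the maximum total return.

23

Sirius + Pollux: cost 10 + 7 = 17 ≤ 20, return 13 + 9 = 22.
Rigel + Altair: cost 4 + 14 = 18 ≤ 20, return 7 + 16 = 23.
Sirius + Lyra: cost 10 + 10 = 20 ≤ 20, return 13 + 9 = 22.
Best is Rigel and Altair with total return 23.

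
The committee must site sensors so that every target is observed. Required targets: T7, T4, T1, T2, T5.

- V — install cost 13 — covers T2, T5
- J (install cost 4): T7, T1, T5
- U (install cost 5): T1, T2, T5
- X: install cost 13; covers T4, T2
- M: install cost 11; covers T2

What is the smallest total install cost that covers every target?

This is an integer covering problem.
The greedy cost-per-new-target heuristic would pick J, U, and X for 22, but a cheaper cover exists.
Choose J and X: together they cover T7, T4, T1, T2, T5 — every target.
Total install cost: 4 + 13 = 17.
No cover costs less than 17.

17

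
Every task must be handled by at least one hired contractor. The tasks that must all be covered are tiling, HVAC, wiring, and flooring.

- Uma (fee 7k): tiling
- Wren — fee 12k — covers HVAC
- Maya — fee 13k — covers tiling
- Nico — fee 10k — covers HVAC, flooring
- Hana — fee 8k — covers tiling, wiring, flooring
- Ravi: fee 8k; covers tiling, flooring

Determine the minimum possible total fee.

Choose Nico and Hana: together they cover tiling, HVAC, wiring, flooring — every task.
Total fee: 10 + 8 = 18.
No cover costs less than 18.

18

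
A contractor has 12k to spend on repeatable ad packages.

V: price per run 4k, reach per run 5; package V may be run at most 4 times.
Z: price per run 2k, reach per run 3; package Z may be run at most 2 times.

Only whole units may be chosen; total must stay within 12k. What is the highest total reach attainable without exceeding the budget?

2×V and 2×Z: price 12 ≤ 12, reach 2·5 + 2·3 = 16.
3×V: price 12 ≤ 12, reach 3·5 = 15.
Best is 16.

16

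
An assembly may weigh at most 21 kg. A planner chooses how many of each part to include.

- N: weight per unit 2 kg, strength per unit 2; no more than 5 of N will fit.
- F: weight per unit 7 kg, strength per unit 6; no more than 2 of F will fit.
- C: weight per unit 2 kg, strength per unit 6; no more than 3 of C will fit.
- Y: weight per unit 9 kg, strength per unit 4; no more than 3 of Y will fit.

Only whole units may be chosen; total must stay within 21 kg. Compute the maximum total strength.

Take 4×N, 1×F, and 3×C: weight 21 ≤ 21, strength 4·2 + 1·6 + 3·6 = 32.
C has the best ratio (6/2) and is taken to its limit of 3; remaining capacity is filled optimally with the others.

32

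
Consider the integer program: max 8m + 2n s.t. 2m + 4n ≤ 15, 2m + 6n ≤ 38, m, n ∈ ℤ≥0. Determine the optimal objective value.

(m,n)=(7,0) is feasible, giving 56.
(m,n)=(6,0) is feasible, giving 48.
Maximum is 56 at (m,n)=(7,0).

56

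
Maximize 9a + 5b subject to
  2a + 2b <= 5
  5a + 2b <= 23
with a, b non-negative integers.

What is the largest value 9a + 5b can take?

18

(a,b)=(2,0) is feasible, giving 18.
(a,b)=(1,1) is feasible, giving 14.
(a,b)=(1,0) is feasible, giving 9.
No feasible integer point exceeds 18.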